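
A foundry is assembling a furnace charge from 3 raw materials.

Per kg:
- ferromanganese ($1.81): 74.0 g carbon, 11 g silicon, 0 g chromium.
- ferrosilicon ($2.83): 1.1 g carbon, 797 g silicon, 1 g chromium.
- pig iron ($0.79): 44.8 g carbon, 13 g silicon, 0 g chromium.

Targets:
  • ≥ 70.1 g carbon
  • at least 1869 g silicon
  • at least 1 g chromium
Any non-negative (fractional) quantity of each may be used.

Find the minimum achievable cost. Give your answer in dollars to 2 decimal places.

$7.76

Let x1 = kg of ferromanganese, x2 = kg of ferrosilicon, x3 = kg of pig iron.
Minimise 1.81x1 + 2.83x2 + 0.79x3 s.t.:
  74x1 + 1.1x2 + 44.8x3 ≥ 70.1   (carbon)
  11x1 + 797x2 + 13x3 ≥ 1869   (silicon)
  1x2 ≥ 1   (chromium)
  x1, x2, x3 ≥ 0.
The minimum-cost mix takes nothing from ferromanganese — only ferrosilicon, pig iron. There the carbon and silicon constraints are tight.
That vertex is x2 = 2.32, x3 = 1.508.
Cost = 2.83·2.32 + 0.79·1.508 = 7.7569.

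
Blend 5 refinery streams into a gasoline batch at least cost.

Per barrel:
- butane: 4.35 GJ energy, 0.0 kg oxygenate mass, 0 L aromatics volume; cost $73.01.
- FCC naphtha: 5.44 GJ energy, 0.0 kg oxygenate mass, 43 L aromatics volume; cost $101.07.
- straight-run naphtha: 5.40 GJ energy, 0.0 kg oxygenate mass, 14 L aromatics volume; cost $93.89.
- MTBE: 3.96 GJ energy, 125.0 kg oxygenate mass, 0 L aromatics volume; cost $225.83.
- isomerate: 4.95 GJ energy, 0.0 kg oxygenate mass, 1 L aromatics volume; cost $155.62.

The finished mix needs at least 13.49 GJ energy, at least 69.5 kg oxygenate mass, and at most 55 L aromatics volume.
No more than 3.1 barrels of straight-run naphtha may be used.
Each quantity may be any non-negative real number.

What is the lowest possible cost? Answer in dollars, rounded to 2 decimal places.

Let x1 = barrels of butane, x2 = barrels of FCC naphtha, x3 = barrels of straight-run naphtha, x4 = barrels of MTBE, x5 = barrels of isomerate.
Minimize 73.01x1 + 101.07x2 + 93.89x3 + 225.83x4 + 155.62x5 s.t.:
  4.35x1 + 5.44x2 + 5.4x3 + 3.96x4 + 4.95x5 ≥ 13.49   (energy)
  125x4 ≥ 69.5   (oxygenate mass)
  43x2 + 14x3 + 1x5 ≤ 55   (aromatics volume)
  x3 ≤ 3.1
  x1, x2, x3, x4, x5 ≥ 0.
The minimum-cost mix takes nothing from FCC naphtha, straight-run naphtha, isomerate — only butane, MTBE. The energy and oxygenate mass requirements are met with equality.
Optimal quantities: butane = 2.595 barrels, MTBE = 0.556 barrels.
Total cost: 73.01·2.595 + 225.83·0.556 = 315.0224.

$315.02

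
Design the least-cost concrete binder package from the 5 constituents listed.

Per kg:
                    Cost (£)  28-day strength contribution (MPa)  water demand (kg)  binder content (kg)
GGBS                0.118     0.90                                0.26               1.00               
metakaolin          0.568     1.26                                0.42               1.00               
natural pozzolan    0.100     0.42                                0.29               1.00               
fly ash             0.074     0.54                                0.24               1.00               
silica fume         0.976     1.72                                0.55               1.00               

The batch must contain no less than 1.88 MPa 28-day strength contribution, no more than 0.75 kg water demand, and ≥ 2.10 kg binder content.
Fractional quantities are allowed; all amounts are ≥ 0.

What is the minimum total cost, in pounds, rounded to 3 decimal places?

£0.247

This is a linear program. Let x1 = kg of GGBS, x2 = kg of metakaolin, x3 = kg of natural pozzolan, x4 = kg of fly ash, x5 = kg of silica fume.
min 0.118x1 + 0.568x2 + 0.1x3 + 0.074x4 + 0.976x5 s.t.:
  0.9x1 + 1.26x2 + 0.42x3 + 0.54x4 + 1.72x5 ≥ 1.88   (28-day strength contribution)
  0.26x1 + 0.42x2 + 0.29x3 + 0.24x4 + 0.55x5 ≤ 0.75   (water demand)
  1x1 + 1x2 + 1x3 + 1x4 + 1x5 ≥ 2.1   (binder content)
  x1, x2, x3, x4, x5 ≥ 0.
The optimal basis is {GGBS, fly ash}; metakaolin, natural pozzolan, silica fume drop out. The 28-day strength contribution and binder content requirements are met with equality.
So GGBS = 2.072 kg, fly ash = 0.02778 kg.
Cost = 0.118·2.072 + 0.074·0.02778 = 0.24655.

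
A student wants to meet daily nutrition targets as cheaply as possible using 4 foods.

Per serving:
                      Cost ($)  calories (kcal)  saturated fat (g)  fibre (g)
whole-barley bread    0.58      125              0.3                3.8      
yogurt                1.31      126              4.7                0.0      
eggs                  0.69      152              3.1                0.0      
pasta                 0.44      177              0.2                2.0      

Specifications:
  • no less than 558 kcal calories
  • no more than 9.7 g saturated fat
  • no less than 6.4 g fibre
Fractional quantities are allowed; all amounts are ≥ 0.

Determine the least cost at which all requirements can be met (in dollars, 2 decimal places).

Let x1 = servings of whole-barley bread, x2 = servings of yogurt, x3 = servings of eggs, x4 = servings of pasta.
Minimize 0.58x1 + 1.31x2 + 0.69x3 + 0.44x4 subject to:
  125x1 + 126x2 + 152x3 + 177x4 ≥ 558   (calories)
  0.3x1 + 4.7x2 + 3.1x3 + 0.2x4 ≤ 9.7   (saturated fat)
  3.8x1 + 2x4 ≥ 6.4   (fibre)
  x1, x2, x3, x4 ≥ 0.
The cheapest feasible vertex uses only whole-barley bread, pasta; yogurt, eggs are not used. The calories and fibre requirements are met with equality.
Solving gives x1 = 0.03975, x4 = 3.124.
Hence cost = 0.58·0.03975 + 0.44·3.124 = $1.3976.

$1.40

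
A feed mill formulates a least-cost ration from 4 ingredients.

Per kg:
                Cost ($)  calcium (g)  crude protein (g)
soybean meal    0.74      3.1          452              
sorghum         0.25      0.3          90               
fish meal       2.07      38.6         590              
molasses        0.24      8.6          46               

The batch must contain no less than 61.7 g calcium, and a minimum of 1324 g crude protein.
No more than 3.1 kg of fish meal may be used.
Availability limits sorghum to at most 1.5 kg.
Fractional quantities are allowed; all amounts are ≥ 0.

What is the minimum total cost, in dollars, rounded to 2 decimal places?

Let x1 = kg of soybean meal, x2 = kg of sorghum, x3 = kg of fish meal, x4 = kg of molasses.
Minimise 0.74x1 + 0.25x2 + 2.07x3 + 0.24x4 with:
  3.1x1 + 0.3x2 + 38.6x3 + 8.6x4 ≥ 61.7   (calcium)
  452x1 + 90x2 + 590x3 + 46x4 ≥ 1324   (crude protein)
  x3 ≤ 3.1
  x2 ≤ 1.5
  x1, x2, x3, x4 ≥ 0.
At the optimum only soybean meal, molasses are positive (sorghum, fish meal = 0). The calcium and crude protein requirements are met with equality.
Optimal quantities: soybean meal = 2.283 kg, molasses = 6.352 kg.
Hence cost = 0.74·2.283 + 0.24·6.352 = $3.2139.

$3.21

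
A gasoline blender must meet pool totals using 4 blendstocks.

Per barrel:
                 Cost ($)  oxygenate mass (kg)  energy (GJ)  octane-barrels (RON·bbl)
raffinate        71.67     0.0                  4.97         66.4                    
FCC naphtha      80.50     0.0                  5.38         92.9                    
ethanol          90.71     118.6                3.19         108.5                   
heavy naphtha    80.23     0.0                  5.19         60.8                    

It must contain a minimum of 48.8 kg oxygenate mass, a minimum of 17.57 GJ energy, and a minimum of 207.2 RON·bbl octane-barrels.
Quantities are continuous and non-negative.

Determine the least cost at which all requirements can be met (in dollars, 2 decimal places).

$271.76

This is a linear program. Let x1 = barrels of raffinate, x2 = barrels of FCC naphtha, x3 = barrels of ethanol, x4 = barrels of heavy naphtha.
Minimize 71.67x1 + 80.5x2 + 90.71x3 + 80.23x4 with:
  118.6x3 ≥ 48.8   (oxygenate mass)
  4.97x1 + 5.38x2 + 3.19x3 + 5.19x4 ≥ 17.57   (energy)
  66.4x1 + 92.9x2 + 108.5x3 + 60.8x4 ≥ 207.2   (octane-barrels)
  x1, x2, x3, x4 ≥ 0.
The optimal basis is {raffinate, ethanol}; FCC naphtha, heavy naphtha drop out. The oxygenate mass and energy requirements are met with equality.
That vertex is x1 = 3.271, x3 = 0.4115.
Cost = 71.67·3.271 + 90.71·0.4115 = 271.7597.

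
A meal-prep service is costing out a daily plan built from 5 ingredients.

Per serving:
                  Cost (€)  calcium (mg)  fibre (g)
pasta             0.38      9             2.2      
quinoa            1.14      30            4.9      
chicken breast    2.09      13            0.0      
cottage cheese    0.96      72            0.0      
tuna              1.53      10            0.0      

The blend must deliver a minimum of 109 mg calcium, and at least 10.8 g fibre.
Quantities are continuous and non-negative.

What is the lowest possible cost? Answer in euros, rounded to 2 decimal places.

Treat it as an LP. Let x1 = servings of pasta, x2 = servings of quinoa, x3 = servings of chicken breast, x4 = servings of cottage cheese, x5 = servings of tuna.
Minimize 0.38x1 + 1.14x2 + 2.09x3 + 0.96x4 + 1.53x5 subject to:
  9x1 + 30x2 + 13x3 + 72x4 + 10x5 ≥ 109   (calcium)
  2.2x1 + 4.9x2 ≥ 10.8   (fibre)
  x1, x2, x3, x4, x5 ≥ 0.
The minimum-cost mix takes nothing from quinoa, chicken breast, tuna — only pasta, cottage cheese. Binding constraints: calcium and fibre.
So pasta = 4.909 servings, cottage cheese = 0.9003 servings.
Cost = 0.38·4.909 + 0.96·0.9003 = 2.7297.

€2.73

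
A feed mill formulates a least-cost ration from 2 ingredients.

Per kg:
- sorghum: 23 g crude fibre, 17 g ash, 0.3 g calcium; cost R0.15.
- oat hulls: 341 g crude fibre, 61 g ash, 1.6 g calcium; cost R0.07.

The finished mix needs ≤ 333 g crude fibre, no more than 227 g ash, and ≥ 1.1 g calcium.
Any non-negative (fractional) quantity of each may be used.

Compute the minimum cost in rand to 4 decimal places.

R0.0481

Let x1 = kg of sorghum, x2 = kg of oat hulls.
min 0.15x1 + 0.07x2 s.t.:
  23x1 + 341x2 ≤ 333   (crude fibre)
  17x1 + 61x2 ≤ 227   (ash)
  0.3x1 + 1.6x2 ≥ 1.1   (calcium)
  x1, x2 ≥ 0.
The cheapest feasible vertex uses only oat hulls; sorghum is not used. There the calcium constraint is tight.
Optimal quantities: oat hulls = 0.6875 kg.
Objective = 0.07·0.6875 = 0.048125.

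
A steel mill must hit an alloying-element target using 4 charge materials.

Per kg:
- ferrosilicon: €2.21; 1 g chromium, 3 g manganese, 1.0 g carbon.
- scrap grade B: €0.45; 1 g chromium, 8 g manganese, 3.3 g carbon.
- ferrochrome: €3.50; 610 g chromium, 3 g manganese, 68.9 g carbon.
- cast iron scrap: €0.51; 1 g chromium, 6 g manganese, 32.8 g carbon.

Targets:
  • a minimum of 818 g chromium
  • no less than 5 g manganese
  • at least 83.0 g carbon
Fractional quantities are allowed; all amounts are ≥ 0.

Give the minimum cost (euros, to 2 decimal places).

€4.75

This is a linear program. Let x1 = kg of ferrosilicon, x2 = kg of scrap grade B, x3 = kg of ferrochrome, x4 = kg of cast iron scrap.
Minimize 2.21x1 + 0.45x2 + 3.5x3 + 0.51x4 with:
  1x1 + 1x2 + 610x3 + 1x4 ≥ 818   (chromium)
  3x1 + 8x2 + 3x3 + 6x4 ≥ 5   (manganese)
  1x1 + 3.3x2 + 68.9x3 + 32.8x4 ≥ 83   (carbon)
  x1, x2, x3, x4 ≥ 0.
The cheapest feasible vertex uses only scrap grade B, ferrochrome; ferrosilicon, cast iron scrap are not used. There the chromium and manganese constraints are tight.
So scrap grade B = 0.1222 kg, ferrochrome = 1.341 kg.
Cost = 0.45·0.1222 + 3.5·1.341 = 4.7485.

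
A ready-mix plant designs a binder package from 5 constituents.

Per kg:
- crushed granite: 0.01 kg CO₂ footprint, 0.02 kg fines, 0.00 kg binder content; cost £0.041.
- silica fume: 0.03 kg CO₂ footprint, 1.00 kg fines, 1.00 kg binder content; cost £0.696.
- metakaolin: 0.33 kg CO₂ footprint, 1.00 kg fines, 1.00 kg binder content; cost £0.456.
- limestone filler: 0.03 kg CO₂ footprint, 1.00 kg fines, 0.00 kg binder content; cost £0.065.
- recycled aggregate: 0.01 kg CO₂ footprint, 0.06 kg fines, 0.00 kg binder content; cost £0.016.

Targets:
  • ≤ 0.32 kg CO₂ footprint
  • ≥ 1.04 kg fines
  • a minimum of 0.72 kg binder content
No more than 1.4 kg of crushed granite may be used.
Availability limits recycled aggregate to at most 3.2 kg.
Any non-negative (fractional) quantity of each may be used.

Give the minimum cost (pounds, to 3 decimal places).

£0.349

Let x1 = kg of crushed granite, x2 = kg of silica fume, x3 = kg of metakaolin, x4 = kg of limestone filler, x5 = kg of recycled aggregate.
min 0.041x1 + 0.696x2 + 0.456x3 + 0.065x4 + 0.016x5 s.t.:
  0.01x1 + 0.03x2 + 0.33x3 + 0.03x4 + 0.01x5 ≤ 0.32   (CO₂ footprint)
  0.02x1 + 1x2 + 1x3 + 1x4 + 0.06x5 ≥ 1.04   (fines)
  1x2 + 1x3 ≥ 0.72   (binder content)
  x1 ≤ 1.4
  x5 ≤ 3.2
  x1, x2, x3, x4, x5 ≥ 0.
The minimum-cost mix takes nothing from crushed granite, silica fume, recycled aggregate — only metakaolin, limestone filler. Binding constraints: fines and binder content.
Optimal quantities: metakaolin = 0.72 kg, limestone filler = 0.32 kg.
Objective = 0.456·0.72 + 0.065·0.32 = 0.34912.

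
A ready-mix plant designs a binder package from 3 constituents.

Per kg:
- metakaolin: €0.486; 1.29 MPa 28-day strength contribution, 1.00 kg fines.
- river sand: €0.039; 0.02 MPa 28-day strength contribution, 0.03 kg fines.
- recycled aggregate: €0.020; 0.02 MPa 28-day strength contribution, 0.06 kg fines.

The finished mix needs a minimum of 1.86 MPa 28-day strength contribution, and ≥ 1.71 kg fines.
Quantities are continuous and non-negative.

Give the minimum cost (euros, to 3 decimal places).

Let x1 = kg of metakaolin, x2 = kg of river sand, x3 = kg of recycled aggregate.
Minimize 0.486x1 + 0.039x2 + 0.02x3 with:
  1.29x1 + 0.02x2 + 0.02x3 ≥ 1.86   (28-day strength contribution)
  1x1 + 0.03x2 + 0.06x3 ≥ 1.71   (fines)
  x1, x2, x3 ≥ 0.
The cheapest feasible vertex uses only metakaolin, recycled aggregate; river sand is not used. The 28-day strength contribution and fines requirements are met with equality.
Optimal quantities: metakaolin = 1.348 kg, recycled aggregate = 6.026 kg.
Hence cost = 0.486·1.348 + 0.02·6.026 = €0.77565.

€0.776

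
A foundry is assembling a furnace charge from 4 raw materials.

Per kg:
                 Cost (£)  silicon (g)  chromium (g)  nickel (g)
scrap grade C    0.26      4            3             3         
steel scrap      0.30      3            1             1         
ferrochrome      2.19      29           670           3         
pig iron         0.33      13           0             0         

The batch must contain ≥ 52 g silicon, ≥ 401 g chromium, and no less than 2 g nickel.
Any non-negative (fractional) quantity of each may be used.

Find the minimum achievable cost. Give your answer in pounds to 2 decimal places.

£2.20

Let x1 = kg of scrap grade C, x2 = kg of steel scrap, x3 = kg of ferrochrome, x4 = kg of pig iron.
Minimize 0.26x1 + 0.3x2 + 2.19x3 + 0.33x4 with:
  4x1 + 3x2 + 29x3 + 13x4 ≥ 52   (silicon)
  3x1 + 1x2 + 670x3 ≥ 401   (chromium)
  3x1 + 1x2 + 3x3 ≥ 2   (nickel)
  x1, x2, x3, x4 ≥ 0.
The cheapest feasible vertex uses only scrap grade C, ferrochrome, pig iron; steel scrap is not used. There the silicon, chromium, nickel constraints are tight.
So scrap grade C = 0.06847 kg, ferrochrome = 0.5982 kg, pig iron = 2.644 kg.
Cost = 0.26·0.06847 + 2.19·0.5982 + 0.33·2.644 = 2.2004.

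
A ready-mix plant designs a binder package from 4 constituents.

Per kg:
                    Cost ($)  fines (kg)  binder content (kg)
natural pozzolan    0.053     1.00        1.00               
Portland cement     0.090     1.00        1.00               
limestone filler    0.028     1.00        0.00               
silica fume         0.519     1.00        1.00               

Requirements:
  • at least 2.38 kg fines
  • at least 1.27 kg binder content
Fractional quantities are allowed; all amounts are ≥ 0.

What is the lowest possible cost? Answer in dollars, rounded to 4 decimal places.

$0.0984

Let x1 = kg of natural pozzolan, x2 = kg of Portland cement, x3 = kg of limestone filler, x4 = kg of silica fume.
min 0.053x1 + 0.09x2 + 0.028x3 + 0.519x4 subject to:
  1x1 + 1x2 + 1x3 + 1x4 ≥ 2.38   (fines)
  1x1 + 1x2 + 1x4 ≥ 1.27   (binder content)
  x1, x2, x3, x4 ≥ 0.
The cheapest feasible vertex uses only natural pozzolan, limestone filler; Portland cement, silica fume are not used. There the fines and binder content constraints are tight.
So natural pozzolan = 1.27 kg, limestone filler = 1.11 kg.
Objective = 0.053·1.27 + 0.028·1.11 = 0.098390.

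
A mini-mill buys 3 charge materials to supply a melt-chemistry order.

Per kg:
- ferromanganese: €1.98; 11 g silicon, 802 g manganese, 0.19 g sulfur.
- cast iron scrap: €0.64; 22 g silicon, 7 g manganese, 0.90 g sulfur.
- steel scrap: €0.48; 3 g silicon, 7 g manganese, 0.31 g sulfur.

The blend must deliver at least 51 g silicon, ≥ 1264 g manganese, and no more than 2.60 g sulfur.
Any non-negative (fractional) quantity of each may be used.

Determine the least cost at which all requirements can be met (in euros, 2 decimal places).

€4.08

Set it up as a linear program. Let x1 = kg of ferromanganese, x2 = kg of cast iron scrap, x3 = kg of steel scrap.
min 1.98x1 + 0.64x2 + 0.48x3 subject to:
  11x1 + 22x2 + 3x3 ≥ 51   (silicon)
  802x1 + 7x2 + 7x3 ≥ 1264   (manganese)
  0.19x1 + 0.9x2 + 0.31x3 ≤ 2.6   (sulfur)
  x1, x2, x3 ≥ 0.
At the optimum only ferromanganese, cast iron scrap are positive (steel scrap = 0). There the silicon and manganese constraints are tight.
Optimal quantities: ferromanganese = 1.563 kg, cast iron scrap = 1.537 kg.
Hence cost = 1.98·1.563 + 0.64·1.537 = €4.0784.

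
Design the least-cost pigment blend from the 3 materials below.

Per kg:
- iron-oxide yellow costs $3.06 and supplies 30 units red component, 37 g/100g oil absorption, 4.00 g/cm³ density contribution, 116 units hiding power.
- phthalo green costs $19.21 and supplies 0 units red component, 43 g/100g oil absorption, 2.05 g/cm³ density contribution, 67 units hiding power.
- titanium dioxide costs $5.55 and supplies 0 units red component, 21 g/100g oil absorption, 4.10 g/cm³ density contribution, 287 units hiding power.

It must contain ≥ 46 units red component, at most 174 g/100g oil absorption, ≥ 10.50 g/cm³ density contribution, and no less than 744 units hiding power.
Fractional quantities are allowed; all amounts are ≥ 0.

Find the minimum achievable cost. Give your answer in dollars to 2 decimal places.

$15.64

Let x1 = kg of iron-oxide yellow, x2 = kg of phthalo green, x3 = kg of titanium dioxide.
Minimise 3.06x1 + 19.21x2 + 5.55x3 s.t.:
  30x1 ≥ 46   (red component)
  37x1 + 43x2 + 21x3 ≤ 174   (oil absorption)
  4x1 + 2.05x2 + 4.1x3 ≥ 10.5   (density contribution)
  116x1 + 67x2 + 287x3 ≥ 744   (hiding power)
  x1, x2, x3 ≥ 0.
The optimal basis is {iron-oxide yellow, titanium dioxide}; phthalo green drops out. The red component and hiding power requirements are met with equality.
Optimal quantities: iron-oxide yellow = 1.533 kg, titanium dioxide = 1.973 kg.
Total cost: 3.06·1.533 + 5.55·1.973 = 15.6411.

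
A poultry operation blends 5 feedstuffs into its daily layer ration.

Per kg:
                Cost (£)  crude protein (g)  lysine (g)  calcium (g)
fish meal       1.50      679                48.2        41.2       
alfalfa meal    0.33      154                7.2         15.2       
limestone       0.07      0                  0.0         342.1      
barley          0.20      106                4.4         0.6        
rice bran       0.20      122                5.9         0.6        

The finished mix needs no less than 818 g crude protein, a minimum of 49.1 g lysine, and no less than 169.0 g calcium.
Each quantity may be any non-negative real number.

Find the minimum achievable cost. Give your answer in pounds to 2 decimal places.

£1.61

Set it up as a linear program. Let x1 = kg of fish meal, x2 = kg of alfalfa meal, x3 = kg of limestone, x4 = kg of barley, x5 = kg of rice bran.
Minimize 1.5x1 + 0.33x2 + 0.07x3 + 0.2x4 + 0.2x5 s.t.:
  679x1 + 154x2 + 106x4 + 122x5 ≥ 818   (crude protein)
  48.2x1 + 7.2x2 + 4.4x4 + 5.9x5 ≥ 49.1   (lysine)
  41.2x1 + 15.2x2 + 342.1x3 + 0.6x4 + 0.6x5 ≥ 169   (calcium)
  x1, x2, x3, x4, x5 ≥ 0.
At the optimum only fish meal, limestone, rice bran are positive (alfalfa meal, barley = 0). The crude protein, lysine, calcium requirements are met with equality.
So fish meal = 0.621 kg, limestone = 0.4135 kg, rice bran = 3.249 kg.
Objective = 1.5·0.621 + 0.07·0.4135 + 0.2·3.249 = 1.6102.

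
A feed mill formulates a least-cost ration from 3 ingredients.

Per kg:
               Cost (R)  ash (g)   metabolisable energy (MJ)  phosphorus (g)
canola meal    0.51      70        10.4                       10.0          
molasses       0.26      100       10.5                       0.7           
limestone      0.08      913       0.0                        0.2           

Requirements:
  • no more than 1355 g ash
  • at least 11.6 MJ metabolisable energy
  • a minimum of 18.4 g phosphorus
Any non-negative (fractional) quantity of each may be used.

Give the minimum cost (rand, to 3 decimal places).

R0.938

Let x1 = kg of canola meal, x2 = kg of molasses, x3 = kg of limestone.
min 0.51x1 + 0.26x2 + 0.08x3 subject to:
  70x1 + 100x2 + 913x3 ≤ 1355   (ash)
  10.4x1 + 10.5x2 ≥ 11.6   (metabolisable energy)
  10x1 + 0.7x2 + 0.2x3 ≥ 18.4   (phosphorus)
  x1, x2, x3 ≥ 0.
The optimal basis is {canola meal}; molasses, limestone drop out. There the phosphorus constraint is tight.
Solving gives x1 = 1.84.
Total cost: 0.51·1.84 = 0.93840.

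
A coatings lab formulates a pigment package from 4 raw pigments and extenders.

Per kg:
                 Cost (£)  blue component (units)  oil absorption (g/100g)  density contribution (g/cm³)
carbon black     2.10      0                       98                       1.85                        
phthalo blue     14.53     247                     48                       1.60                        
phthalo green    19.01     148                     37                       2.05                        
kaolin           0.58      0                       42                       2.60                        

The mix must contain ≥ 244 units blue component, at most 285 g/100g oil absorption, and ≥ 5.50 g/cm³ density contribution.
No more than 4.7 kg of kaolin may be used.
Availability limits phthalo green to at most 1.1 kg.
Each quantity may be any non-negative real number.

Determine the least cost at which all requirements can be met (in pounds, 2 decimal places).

£15.23

Set it up as a linear program. Let x1 = kg of carbon black, x2 = kg of phthalo blue, x3 = kg of phthalo green, x4 = kg of kaolin.
Minimise 2.1x1 + 14.53x2 + 19.01x3 + 0.58x4 s.t.:
  247x2 + 148x3 ≥ 244   (blue component)
  98x1 + 48x2 + 37x3 + 42x4 ≤ 285   (oil absorption)
  1.85x1 + 1.6x2 + 2.05x3 + 2.6x4 ≥ 5.5   (density contribution)
  x4 ≤ 4.7
  x3 ≤ 1.1
  x1, x2, x3, x4 ≥ 0.
The optimal basis is {phthalo blue, kaolin}; carbon black, phthalo green drop out. There the blue component and density contribution constraints are tight.
Solving gives x2 = 0.9879, x4 = 1.507.
Total cost: 14.53·0.9879 + 0.58·1.507 = 15.2282.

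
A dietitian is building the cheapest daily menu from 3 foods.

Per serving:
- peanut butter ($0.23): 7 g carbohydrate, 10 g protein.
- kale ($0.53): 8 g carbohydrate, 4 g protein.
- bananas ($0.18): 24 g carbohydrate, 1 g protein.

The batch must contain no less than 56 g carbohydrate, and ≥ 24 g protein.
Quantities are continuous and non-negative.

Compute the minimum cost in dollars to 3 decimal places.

Let x1 = servings of peanut butter, x2 = servings of kale, x3 = servings of bananas.
Minimize 0.23x1 + 0.53x2 + 0.18x3 with:
  7x1 + 8x2 + 24x3 ≥ 56   (carbohydrate)
  10x1 + 4x2 + 1x3 ≥ 24   (protein)
  x1, x2, x3 ≥ 0.
The optimal basis is {peanut butter, bananas}; kale drops out. Binding constraints: carbohydrate and protein.
Optimal quantities: peanut butter = 2.232 servings, bananas = 1.682 servings.
Objective = 0.23·2.232 + 0.18·1.682 = 0.81612.

$0.816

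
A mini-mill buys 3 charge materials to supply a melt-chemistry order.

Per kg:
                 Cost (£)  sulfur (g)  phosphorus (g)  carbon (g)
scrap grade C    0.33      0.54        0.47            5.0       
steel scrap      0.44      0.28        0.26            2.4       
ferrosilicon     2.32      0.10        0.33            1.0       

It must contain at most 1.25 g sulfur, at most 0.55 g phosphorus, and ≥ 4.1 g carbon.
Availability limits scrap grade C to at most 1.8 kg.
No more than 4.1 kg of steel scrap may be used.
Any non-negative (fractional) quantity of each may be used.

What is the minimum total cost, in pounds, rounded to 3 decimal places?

Let x1 = kg of scrap grade C, x2 = kg of steel scrap, x3 = kg of ferrosilicon.
min 0.33x1 + 0.44x2 + 2.32x3 s.t.:
  0.54x1 + 0.28x2 + 0.1x3 ≤ 1.25   (sulfur)
  0.47x1 + 0.26x2 + 0.33x3 ≤ 0.55   (phosphorus)
  5x1 + 2.4x2 + 1x3 ≥ 4.1   (carbon)
  x1 ≤ 1.8
  x2 ≤ 4.1
  x1, x2, x3 ≥ 0.
The cheapest feasible vertex uses only scrap grade C; steel scrap, ferrosilicon are not used. There the carbon constraint is tight.
So scrap grade C = 0.82 kg.
Cost = 0.33·0.82 = 0.27060.

£0.271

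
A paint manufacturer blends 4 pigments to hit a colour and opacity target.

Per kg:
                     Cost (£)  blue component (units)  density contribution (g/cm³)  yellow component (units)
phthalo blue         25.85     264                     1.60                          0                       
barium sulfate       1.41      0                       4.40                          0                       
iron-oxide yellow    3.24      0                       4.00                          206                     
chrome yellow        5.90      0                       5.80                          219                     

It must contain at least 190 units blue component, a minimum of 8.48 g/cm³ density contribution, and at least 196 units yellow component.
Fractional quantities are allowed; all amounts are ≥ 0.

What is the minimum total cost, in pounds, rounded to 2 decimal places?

£22.82

Set it up as a linear program. Let x1 = kg of phthalo blue, x2 = kg of barium sulfate, x3 = kg of iron-oxide yellow, x4 = kg of chrome yellow.
Minimise 25.85x1 + 1.41x2 + 3.24x3 + 5.9x4 with:
  264x1 ≥ 190   (blue component)
  1.6x1 + 4.4x2 + 4x3 + 5.8x4 ≥ 8.48   (density contribution)
  206x3 + 219x4 ≥ 196   (yellow component)
  x1, x2, x3, x4 ≥ 0.
The cheapest feasible vertex uses only phthalo blue, barium sulfate, iron-oxide yellow; chrome yellow is not used. Binding constraints: blue component, density contribution, yellow component.
So phthalo blue = 0.7197 kg, barium sulfate = 0.8006 kg, iron-oxide yellow = 0.9515 kg.
Objective = 25.85·0.7197 + 1.41·0.8006 + 3.24·0.9515 = 22.8160.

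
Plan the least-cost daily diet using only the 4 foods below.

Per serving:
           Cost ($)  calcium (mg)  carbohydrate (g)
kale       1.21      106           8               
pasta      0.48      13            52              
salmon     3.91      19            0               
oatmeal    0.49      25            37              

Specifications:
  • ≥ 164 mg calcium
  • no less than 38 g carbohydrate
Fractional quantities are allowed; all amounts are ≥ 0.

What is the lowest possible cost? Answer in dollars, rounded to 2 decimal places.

Let x1 = servings of kale, x2 = servings of pasta, x3 = servings of salmon, x4 = servings of oatmeal.
min 1.21x1 + 0.48x2 + 3.91x3 + 0.49x4 s.t.:
  106x1 + 13x2 + 19x3 + 25x4 ≥ 164   (calcium)
  8x1 + 52x2 + 37x4 ≥ 38   (carbohydrate)
  x1, x2, x3, x4 ≥ 0.
The minimum-cost mix takes nothing from pasta, salmon — only kale, oatmeal. Binding constraints: calcium and carbohydrate.
Optimal quantities: kale = 1.375 servings, oatmeal = 0.7297 servings.
Total cost: 1.21·1.375 + 0.49·0.7297 = 2.0213.

$2.02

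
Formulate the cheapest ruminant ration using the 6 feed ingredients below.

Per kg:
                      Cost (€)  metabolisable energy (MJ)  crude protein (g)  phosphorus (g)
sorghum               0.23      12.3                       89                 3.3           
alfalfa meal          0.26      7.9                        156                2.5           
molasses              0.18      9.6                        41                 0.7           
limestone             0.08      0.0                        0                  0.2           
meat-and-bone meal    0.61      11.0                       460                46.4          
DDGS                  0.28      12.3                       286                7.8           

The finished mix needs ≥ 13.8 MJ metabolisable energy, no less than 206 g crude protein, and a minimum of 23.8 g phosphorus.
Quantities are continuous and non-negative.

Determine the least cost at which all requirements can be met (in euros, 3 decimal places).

Let x1 = kg of sorghum, x2 = kg of alfalfa meal, x3 = kg of molasses, x4 = kg of limestone, x5 = kg of meat-and-bone meal, x6 = kg of DDGS.
Minimize 0.23x1 + 0.26x2 + 0.18x3 + 0.08x4 + 0.61x5 + 0.28x6 subject to:
  12.3x1 + 7.9x2 + 9.6x3 + 11x5 + 12.3x6 ≥ 13.8   (metabolisable energy)
  89x1 + 156x2 + 41x3 + 460x5 + 286x6 ≥ 206   (crude protein)
  3.3x1 + 2.5x2 + 0.7x3 + 0.2x4 + 46.4x5 + 7.8x6 ≥ 23.8   (phosphorus)
  x1, x2, x3, x4, x5, x6 ≥ 0.
The minimum-cost mix takes nothing from alfalfa meal, molasses, limestone, DDGS — only sorghum, meat-and-bone meal. The metabolisable energy and phosphorus requirements are met with equality.
That vertex is x1 = 0.7083, x5 = 0.4626.
Hence cost = 0.23·0.7083 + 0.61·0.4626 = €0.44510.

€0.445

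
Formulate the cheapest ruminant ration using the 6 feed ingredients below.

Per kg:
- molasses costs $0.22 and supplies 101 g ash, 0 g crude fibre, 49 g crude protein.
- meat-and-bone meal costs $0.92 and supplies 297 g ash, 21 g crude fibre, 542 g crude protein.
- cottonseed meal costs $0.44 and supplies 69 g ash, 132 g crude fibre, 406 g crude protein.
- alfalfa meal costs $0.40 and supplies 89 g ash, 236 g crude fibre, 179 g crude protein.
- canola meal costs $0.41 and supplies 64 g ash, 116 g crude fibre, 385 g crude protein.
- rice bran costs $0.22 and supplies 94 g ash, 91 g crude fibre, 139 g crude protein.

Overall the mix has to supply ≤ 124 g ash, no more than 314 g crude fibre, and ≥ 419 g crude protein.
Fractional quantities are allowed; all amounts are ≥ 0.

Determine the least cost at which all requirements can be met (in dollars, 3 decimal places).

This is a linear program. Let x1 = kg of molasses, x2 = kg of meat-and-bone meal, x3 = kg of cottonseed meal, x4 = kg of alfalfa meal, x5 = kg of canola meal, x6 = kg of rice bran.
min 0.22x1 + 0.92x2 + 0.44x3 + 0.4x4 + 0.41x5 + 0.22x6 with:
  101x1 + 297x2 + 69x3 + 89x4 + 64x5 + 94x6 ≤ 124   (ash)
  21x2 + 132x3 + 236x4 + 116x5 + 91x6 ≤ 314   (crude fibre)
  49x1 + 542x2 + 406x3 + 179x4 + 385x5 + 139x6 ≥ 419   (crude protein)
  x1, x2, x3, x4, x5, x6 ≥ 0.
At the optimum only canola meal is positive (molasses, meat-and-bone meal, cottonseed meal, alfalfa meal, rice bran = 0). Binding constraint: crude protein.
Solving gives x5 = 1.088.
Hence cost = 0.41·1.088 = $0.44608.

$0.446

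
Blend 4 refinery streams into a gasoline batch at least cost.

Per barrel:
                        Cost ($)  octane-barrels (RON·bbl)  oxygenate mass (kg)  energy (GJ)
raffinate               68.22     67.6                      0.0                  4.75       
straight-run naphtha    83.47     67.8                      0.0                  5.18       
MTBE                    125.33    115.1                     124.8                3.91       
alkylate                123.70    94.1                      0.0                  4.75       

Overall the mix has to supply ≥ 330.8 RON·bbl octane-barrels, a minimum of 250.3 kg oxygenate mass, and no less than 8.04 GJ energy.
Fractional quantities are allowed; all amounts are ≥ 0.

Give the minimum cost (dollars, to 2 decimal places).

$352.23

This is a linear program. Let x1 = barrels of raffinate, x2 = barrels of straight-run naphtha, x3 = barrels of MTBE, x4 = barrels of alkylate.
Minimize 68.22x1 + 83.47x2 + 125.33x3 + 123.7x4 with:
  67.6x1 + 67.8x2 + 115.1x3 + 94.1x4 ≥ 330.8   (octane-barrels)
  124.8x3 ≥ 250.3   (oxygenate mass)
  4.75x1 + 5.18x2 + 3.91x3 + 4.75x4 ≥ 8.04   (energy)
  x1, x2, x3, x4 ≥ 0.
The cheapest feasible vertex uses only raffinate, MTBE; straight-run naphtha, alkylate are not used. There the octane-barrels and oxygenate mass constraints are tight.
Optimal quantities: raffinate = 1.4786 barrels, MTBE = 2.0056 barrels.
Cost = 68.22·1.4786 + 125.33·2.0056 = 352.2319.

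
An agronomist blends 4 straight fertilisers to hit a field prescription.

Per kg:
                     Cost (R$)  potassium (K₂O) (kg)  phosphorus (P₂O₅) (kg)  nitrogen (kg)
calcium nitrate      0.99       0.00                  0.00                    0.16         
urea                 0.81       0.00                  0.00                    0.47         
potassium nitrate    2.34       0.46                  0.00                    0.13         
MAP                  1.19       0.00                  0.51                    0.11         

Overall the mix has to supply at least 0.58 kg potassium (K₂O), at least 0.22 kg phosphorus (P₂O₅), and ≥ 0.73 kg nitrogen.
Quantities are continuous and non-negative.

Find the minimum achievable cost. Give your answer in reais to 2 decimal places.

Let x1 = kg of calcium nitrate, x2 = kg of urea, x3 = kg of potassium nitrate, x4 = kg of MAP.
Minimise 0.99x1 + 0.81x2 + 2.34x3 + 1.19x4 subject to:
  0.46x3 ≥ 0.58   (potassium (K₂O))
  0.51x4 ≥ 0.22   (phosphorus (P₂O₅))
  0.16x1 + 0.47x2 + 0.13x3 + 0.11x4 ≥ 0.73   (nitrogen)
  x1, x2, x3, x4 ≥ 0.
At the optimum only urea, potassium nitrate, MAP are positive (calcium nitrate = 0). The potassium (K₂O), phosphorus (P₂O₅), nitrogen requirements are met with equality.
So urea = 1.103 kg, potassium nitrate = 1.261 kg, MAP = 0.4314 kg.
Objective = 0.81·1.103 + 2.34·1.261 + 1.19·0.4314 = 4.3575.

R$4.36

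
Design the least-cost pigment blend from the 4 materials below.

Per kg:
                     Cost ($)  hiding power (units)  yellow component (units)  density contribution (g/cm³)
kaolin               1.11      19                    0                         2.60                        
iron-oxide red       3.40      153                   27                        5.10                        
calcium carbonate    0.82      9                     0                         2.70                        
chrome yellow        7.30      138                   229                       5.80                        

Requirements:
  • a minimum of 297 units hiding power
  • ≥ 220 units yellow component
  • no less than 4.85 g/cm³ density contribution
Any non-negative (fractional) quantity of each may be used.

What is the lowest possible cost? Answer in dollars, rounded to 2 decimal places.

Treat it as an LP. Let x1 = kg of kaolin, x2 = kg of iron-oxide red, x3 = kg of calcium carbonate, x4 = kg of chrome yellow.
Minimise 1.11x1 + 3.4x2 + 0.82x3 + 7.3x4 s.t.:
  19x1 + 153x2 + 9x3 + 138x4 ≥ 297   (hiding power)
  27x2 + 229x4 ≥ 220   (yellow component)
  2.6x1 + 5.1x2 + 2.7x3 + 5.8x4 ≥ 4.85   (density contribution)
  x1, x2, x3, x4 ≥ 0.
The optimal basis is {iron-oxide red, chrome yellow}; kaolin, calcium carbonate drop out. The hiding power and yellow component requirements are met with equality.
So iron-oxide red = 1.203 kg, chrome yellow = 0.8189 kg.
Cost = 3.4·1.203 + 7.3·0.8189 = 10.0682.

$10.07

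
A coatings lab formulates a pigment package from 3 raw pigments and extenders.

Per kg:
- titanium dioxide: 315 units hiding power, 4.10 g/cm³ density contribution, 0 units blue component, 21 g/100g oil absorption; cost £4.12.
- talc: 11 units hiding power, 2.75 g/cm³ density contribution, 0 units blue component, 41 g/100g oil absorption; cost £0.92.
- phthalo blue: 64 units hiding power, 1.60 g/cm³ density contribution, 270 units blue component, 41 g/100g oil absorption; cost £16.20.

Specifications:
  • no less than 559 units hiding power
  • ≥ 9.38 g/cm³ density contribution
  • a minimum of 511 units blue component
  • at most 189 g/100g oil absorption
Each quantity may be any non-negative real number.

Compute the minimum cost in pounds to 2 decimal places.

£36.58

Set it up as a linear program. Let x1 = kg of titanium dioxide, x2 = kg of talc, x3 = kg of phthalo blue.
Minimise 4.12x1 + 0.92x2 + 16.2x3 s.t.:
  315x1 + 11x2 + 64x3 ≥ 559   (hiding power)
  4.1x1 + 2.75x2 + 1.6x3 ≥ 9.38   (density contribution)
  270x3 ≥ 511   (blue component)
  21x1 + 41x2 + 41x3 ≤ 189   (oil absorption)
  x1, x2, x3 ≥ 0.
All 3 inputs are positive at the optimum. There the hiding power, density contribution, blue component constraints are tight.
So titanium dioxide = 1.3813 kg, talc = 0.25032 kg, phthalo blue = 1.8926 kg.
Hence cost = 4.12·1.3813 + 0.92·0.25032 + 16.2·1.8926 = £36.5814.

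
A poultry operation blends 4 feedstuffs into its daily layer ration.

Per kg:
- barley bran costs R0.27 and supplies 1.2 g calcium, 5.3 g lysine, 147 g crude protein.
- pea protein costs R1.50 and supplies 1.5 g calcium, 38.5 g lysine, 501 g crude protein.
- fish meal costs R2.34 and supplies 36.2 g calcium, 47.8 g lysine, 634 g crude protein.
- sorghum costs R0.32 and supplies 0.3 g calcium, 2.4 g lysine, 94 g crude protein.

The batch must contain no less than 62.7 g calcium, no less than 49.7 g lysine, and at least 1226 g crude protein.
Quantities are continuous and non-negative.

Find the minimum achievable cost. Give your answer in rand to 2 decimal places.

Set it up as a linear program. Let x1 = kg of barley bran, x2 = kg of pea protein, x3 = kg of fish meal, x4 = kg of sorghum.
min 0.27x1 + 1.5x2 + 2.34x3 + 0.32x4 with:
  1.2x1 + 1.5x2 + 36.2x3 + 0.3x4 ≥ 62.7   (calcium)
  5.3x1 + 38.5x2 + 47.8x3 + 2.4x4 ≥ 49.7   (lysine)
  147x1 + 501x2 + 634x3 + 94x4 ≥ 1226   (crude protein)
  x1, x2, x3, x4 ≥ 0.
The optimal basis is {barley bran, fish meal}; pea protein, sorghum drop out. Binding constraints: calcium and crude protein.
Optimal quantities: barley bran = 1.015 kg, fish meal = 1.698 kg.
Objective = 0.27·1.015 + 2.34·1.698 = 4.2474.

R4.25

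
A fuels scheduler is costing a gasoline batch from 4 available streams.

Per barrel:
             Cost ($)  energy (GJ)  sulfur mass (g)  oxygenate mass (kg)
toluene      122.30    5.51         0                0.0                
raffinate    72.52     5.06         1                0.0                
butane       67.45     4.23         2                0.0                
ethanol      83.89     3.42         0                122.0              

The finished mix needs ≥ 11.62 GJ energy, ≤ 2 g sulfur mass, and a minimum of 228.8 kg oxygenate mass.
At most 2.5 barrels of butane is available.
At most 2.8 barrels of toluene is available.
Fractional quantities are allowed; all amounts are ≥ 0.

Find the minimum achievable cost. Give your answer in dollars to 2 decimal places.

$231.94

Let x1 = barrels of toluene, x2 = barrels of raffinate, x3 = barrels of butane, x4 = barrels of ethanol.
Minimize 122.3x1 + 72.52x2 + 67.45x3 + 83.89x4 with:
  5.51x1 + 5.06x2 + 4.23x3 + 3.42x4 ≥ 11.62   (energy)
  1x2 + 2x3 ≤ 2   (sulfur mass)
  122x4 ≥ 228.8   (oxygenate mass)
  x3 ≤ 2.5
  x1 ≤ 2.8
  x1, x2, x3, x4 ≥ 0.
The cheapest feasible vertex uses only raffinate, ethanol; toluene, butane are not used. There the energy and oxygenate mass constraints are tight.
So raffinate = 1.0289 barrels, ethanol = 1.8754 barrels.
Hence cost = 72.52·1.0289 + 83.89·1.8754 = $231.9431.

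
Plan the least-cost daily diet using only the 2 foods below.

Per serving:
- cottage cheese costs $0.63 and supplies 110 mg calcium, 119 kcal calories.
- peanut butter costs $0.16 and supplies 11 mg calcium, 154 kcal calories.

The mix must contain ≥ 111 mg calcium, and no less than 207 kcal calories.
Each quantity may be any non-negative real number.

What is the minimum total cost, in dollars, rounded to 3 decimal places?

$0.695

Set it up as a linear program. Let x1 = servings of cottage cheese, x2 = servings of peanut butter.
Minimize 0.63x1 + 0.16x2 with:
  110x1 + 11x2 ≥ 111   (calcium)
  119x1 + 154x2 ≥ 207   (calories)
  x1, x2 ≥ 0.
Both inputs are positive at the optimum. There the calcium and calories constraints are tight.
Optimal quantities: cottage cheese = 0.9479 servings, peanut butter = 0.6117 servings.
Hence cost = 0.63·0.9479 + 0.16·0.6117 = $0.69505.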